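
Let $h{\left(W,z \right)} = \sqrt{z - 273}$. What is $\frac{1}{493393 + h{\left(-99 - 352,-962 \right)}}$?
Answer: $\frac{493393}{243436653684} - \frac{i \sqrt{1235}}{243436653684} \approx 2.0268 \cdot 10^{-6} - 1.4436 \cdot 10^{-10} i$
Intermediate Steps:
$h{\left(W,z \right)} = \sqrt{-273 + z}$
$\frac{1}{493393 + h{\left(-99 - 352,-962 \right)}} = \frac{1}{493393 + \sqrt{-273 - 962}} = \frac{1}{493393 + \sqrt{-1235}} = \frac{1}{493393 + i \sqrt{1235}}$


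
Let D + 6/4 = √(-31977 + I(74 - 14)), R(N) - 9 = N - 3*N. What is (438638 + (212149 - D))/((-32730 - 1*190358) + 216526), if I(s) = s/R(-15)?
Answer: -1301577/13124 + I*√5403853/85306 ≈ -99.175 + 0.02725*I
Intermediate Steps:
R(N) = 9 - 2*N (R(N) = 9 + (N - 3*N) = 9 - 2*N)
I(s) = s/39 (I(s) = s/(9 - 2*(-15)) = s/(9 + 30) = s/39)
D = -3/2 + I*√5403853/13 (D = -3/2 + √(-31977 + (74 - 14)/39) = -3/2 + √(-31977 + (1/39)*60) = -3/2 + √(-31977 + 20/13) = -3/2 + √(-415681/13) = -3/2 + I*√5403853/13 ≈ -1.5 + 178.82*I)
(438638 + (212149 - D))/((-32730 - 1*190358) + 216526) = (438638 + (212149 - (-3/2 + I*√5403853/13)))/((-32730 - 1*190358) + 216526) = (438638 + (212149 + (3/2 - I*√5403853/13)))/((-32730 - 190358) + 216526) = (438638 + (424301/2 - I*√5403853/13))/(-223088 + 216526) = (1301577/2 - I*√5403853/13)/(-6562) = (1301577/2 - I*√5403853/13)*(-1/6562) = -1301577/13124 + I*√5403853/85306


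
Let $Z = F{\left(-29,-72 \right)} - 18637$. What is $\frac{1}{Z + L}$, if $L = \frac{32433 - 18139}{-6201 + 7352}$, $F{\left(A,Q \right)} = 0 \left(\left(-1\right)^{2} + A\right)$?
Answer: $- \frac{1151}{21436893} \approx -5.3692 \cdot 10^{-5}$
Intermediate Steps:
$F{\left(A,Q \right)} = 0$ ($F{\left(A,Q \right)} = 0 \left(1 + A\right) = 0$)
$L = \frac{14294}{1151} \approx 12.419$
$Z = -18637$ ($Z = 0 - 18637 = -18637$)
$\frac{1}{Z + L} = \frac{1}{-18637 + \frac{14294}{1151}} = \frac{1}{- \frac{21436893}{1151}} = - \frac{1151}{21436893}$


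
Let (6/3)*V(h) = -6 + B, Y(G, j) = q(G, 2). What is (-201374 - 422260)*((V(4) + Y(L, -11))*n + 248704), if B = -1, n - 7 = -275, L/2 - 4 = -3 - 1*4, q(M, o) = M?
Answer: -156688042500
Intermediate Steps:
L = -6 (L = 8 + 2*(-3 - 1*4) = 8 + 2*(-3 - 4) = 8 + 2*(-7) = 8 - 14 = -6)
Y(G, j) = G
n = -268 (n = 7 - 275 = -268)
V(h) = -7/2 (V(h) = (-6 - 1)/2 = (½)*(-7) = -7/2)
(-201374 - 422260)*((V(4) + Y(L, -11))*n + 248704) = (-201374 - 422260)*((-7/2 - 6)*(-268) + 248704) = -623634*(-19/2*(-268) + 248704) = -623634*(2546 + 248704) = -623634*251250 = -156688042500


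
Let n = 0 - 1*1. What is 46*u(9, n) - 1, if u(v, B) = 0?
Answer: -1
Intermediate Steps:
n = -1 (n = 0 - 1 = -1)
46*u(9, n) - 1 = 46*0 - 1 = 0 - 1 = -1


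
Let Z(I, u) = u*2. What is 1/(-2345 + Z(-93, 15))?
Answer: -1/2315 ≈ -0.00043197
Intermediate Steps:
Z(I, u) = 2*u
1/(-2345 + Z(-93, 15)) = 1/(-2345 + 2*15) = 1/(-2345 + 30) = 1/(-2315) = -1/2315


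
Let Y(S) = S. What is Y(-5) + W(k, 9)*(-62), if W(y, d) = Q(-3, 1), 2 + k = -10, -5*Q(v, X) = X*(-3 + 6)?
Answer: 161/5 ≈ 32.200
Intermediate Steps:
Q(v, X) = -3*X/5 (Q(v, X) = -X*(-3 + 6)/5 = -X*3/5 = -3*X/5)
k = -12 (k = -2 - 10 = -12)
W(y, d) = -⅗ (W(y, d) = -⅗*1 = -⅗)
Y(-5) + W(k, 9)*(-62) = -5 - ⅗*(-62) = -5 + 186/5 = 161/5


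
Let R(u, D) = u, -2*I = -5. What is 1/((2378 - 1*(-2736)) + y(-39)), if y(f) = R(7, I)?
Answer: 1/5121 ≈ 0.00019527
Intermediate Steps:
I = 5/2 (I = -1/2*(-5) = 5/2 ≈ 2.5000)
y(f) = 7
1/((2378 - 1*(-2736)) + y(-39)) = 1/((2378 - 1*(-2736)) + 7) = 1/((2378 + 2736) + 7) = 1/(5114 + 7) = 1/5121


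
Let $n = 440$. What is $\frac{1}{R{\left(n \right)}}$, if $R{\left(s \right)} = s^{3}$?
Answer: $\frac{1}{85184000} \approx 1.1739 \cdot 10^{-8}$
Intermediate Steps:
$\frac{1}{R{\left(n \right)}} = \frac{1}{440^{3}} = \frac{1}{85184000}$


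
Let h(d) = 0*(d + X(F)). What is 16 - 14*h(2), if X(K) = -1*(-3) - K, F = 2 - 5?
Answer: 16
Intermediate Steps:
F = -3
X(K) = 3 - K
h(d) = 0 (h(d) = 0*(d + (3 - 1*(-3))) = 0*(d + (3 + 3)) = 0*(d + 6) = 0*(6 + d) = 0)
16 - 14*h(2) = 16 - 14*0 = 16 + 0 = 16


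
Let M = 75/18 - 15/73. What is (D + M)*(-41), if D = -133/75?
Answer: -982237/10950 ≈ -89.702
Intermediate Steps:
M = 1735/438 (M = 75*(1/18) - 15*1/73 = 25/6 - 15/73 = 1735/438 ≈ 3.9612)
D = -133/75 (D = -133*1/75 = -133/75 ≈ -1.7733)
(D + M)*(-41) = (-133/75 + 1735/438)*(-41) = (23957/10950)*(-41) = -982237/10950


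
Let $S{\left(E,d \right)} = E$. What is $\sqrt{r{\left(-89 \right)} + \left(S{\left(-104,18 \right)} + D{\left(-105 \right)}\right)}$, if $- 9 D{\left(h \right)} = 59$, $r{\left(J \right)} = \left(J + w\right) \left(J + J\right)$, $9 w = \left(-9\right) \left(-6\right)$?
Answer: $\frac{\sqrt{131971}}{3} \approx 121.09$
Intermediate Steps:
$w = 6$ ($w = \frac{\left(-9\right) \left(-6\right)}{9} = \frac{1}{9} \cdot 54 = 6$)
$r{\left(J \right)} = 2 J \left(6 + J\right)$ ($r{\left(J \right)} = \left(J + 6\right) \left(J + J\right) = \left(6 + J\right) 2 J = 2 J \left(6 + J\right)$)
$D{\left(h \right)} = - \frac{59}{9}$ ($D{\left(h \right)} = \left(- \frac{1}{9}\right) 59 = - \frac{59}{9}$)
$\sqrt{r{\left(-89 \right)} + \left(S{\left(-104,18 \right)} + D{\left(-105 \right)}\right)} = \sqrt{2 \left(-89\right) \left(6 - 89\right) - \frac{995}{9}} = \sqrt{2 \left(-89\right) \left(-83\right) - \frac{995}{9}} = \sqrt{14774 - \frac{995}{9}} = \sqrt{\frac{131971}{9}} = \frac{\sqrt{131971}}{3}$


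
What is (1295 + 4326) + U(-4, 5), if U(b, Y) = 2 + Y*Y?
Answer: 5648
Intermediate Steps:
U(b, Y) = 2 + Y**2
(1295 + 4326) + U(-4, 5) = (1295 + 4326) + (2 + 5**2) = 5621 + (2 + 25) = 5621 + 27 = 5648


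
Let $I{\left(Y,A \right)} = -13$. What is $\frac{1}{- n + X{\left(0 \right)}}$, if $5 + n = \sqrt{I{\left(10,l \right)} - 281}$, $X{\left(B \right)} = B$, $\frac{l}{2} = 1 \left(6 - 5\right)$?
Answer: $\frac{5}{319} + \frac{7 i \sqrt{6}}{319} \approx 0.015674 + 0.053751 i$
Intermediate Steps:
$l = 2$ ($l = 2 \cdot 1 \left(6 - 5\right) = 2 \cdot 1 \cdot 1 = 2 \cdot 1 = 2$)
$n = -5 + 7 i \sqrt{6}$ ($n = -5 + \sqrt{-13 - 281} = -5 + \sqrt{-294} = -5 + 7 i \sqrt{6} \approx -5.0 + 17.146 i$)
$\frac{1}{- n + X{\left(0 \right)}} = \frac{1}{- (-5 + 7 i \sqrt{6}) + 0} = \frac{1}{\left(5 - 7 i \sqrt{6}\right) + 0} = \frac{1}{5 - 7 i \sqrt{6}}$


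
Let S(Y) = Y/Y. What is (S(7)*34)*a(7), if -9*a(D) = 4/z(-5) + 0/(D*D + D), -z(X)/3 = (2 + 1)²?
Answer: 136/243 ≈ 0.55967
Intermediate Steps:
z(X) = -27 (z(X) = -3*(2 + 1)² = -3*3² = -3*9 = -27)
S(Y) = 1
a(D) = 4/243 (a(D) = -(4/(-27) + 0/(D*D + D))/9 = -(4*(-1/27) + 0/(D² + D))/9 = -(-4/27 + 0/(D + D²))/9 = -(-4/27 + 0)/9 = -⅑*(-4/27) = 4/243)
(S(7)*34)*a(7) = (1*34)*(4/243) = 34*(4/243) = 136/243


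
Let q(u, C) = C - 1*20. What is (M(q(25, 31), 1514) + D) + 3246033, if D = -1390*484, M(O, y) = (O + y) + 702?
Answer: 2575500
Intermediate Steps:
q(u, C) = -20 + C (q(u, C) = C - 20 = -20 + C)
M(O, y) = 702 + O + y
D = -672760
(M(q(25, 31), 1514) + D) + 3246033 = ((702 + (-20 + 31) + 1514) - 672760) + 3246033 = ((702 + 11 + 1514) - 672760) + 3246033 = (2227 - 672760) + 3246033 = -670533 + 3246033 = 2575500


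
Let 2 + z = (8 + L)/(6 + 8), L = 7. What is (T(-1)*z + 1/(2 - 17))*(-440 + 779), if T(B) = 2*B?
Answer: 21244/35 ≈ 606.97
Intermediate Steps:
z = -13/14 (z = -2 + (8 + 7)/(6 + 8) = -2 + 15/14 = -13/14 ≈ -0.92857)
(T(-1)*z + 1/(2 - 17))*(-440 + 779) = ((2*(-1))*(-13/14) + 1/(2 - 17))*(-440 + 779) = (-2*(-13/14) + 1/(-15))*339 = (13/7 - 1/15)*339 = (188/105)*339 = 21244/35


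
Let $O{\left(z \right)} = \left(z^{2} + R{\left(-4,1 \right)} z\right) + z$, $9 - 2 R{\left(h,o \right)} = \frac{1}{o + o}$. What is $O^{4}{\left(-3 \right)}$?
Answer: $\frac{531441}{256} \approx 2075.9$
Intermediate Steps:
$R{\left(h,o \right)} = \frac{9}{2} - \frac{1}{4 o}$ ($R{\left(h,o \right)} = \frac{9}{2} - \frac{1}{2 \left(o + o\right)} = \frac{9}{2} - \frac{1}{2 \cdot 2 o} = \frac{9}{2} - \frac{\frac{1}{2} \frac{1}{o}}{2} = \frac{9}{2} - \frac{1}{4 o}$)
$O{\left(z \right)} = z^{2} + \frac{21 z}{4}$ ($O{\left(z \right)} = \left(z^{2} + \frac{-1 + 18 \cdot 1}{4 \cdot 1} z\right) + z = \left(z^{2} + \frac{1}{4} \cdot 1 \left(-1 + 18\right) z\right) + z = \left(z^{2} + \frac{1}{4} \cdot 1 \cdot 17 z\right) + z = \left(z^{2} + \frac{17 z}{4}\right) + z = z^{2} + \frac{21 z}{4}$)
$O^{4}{\left(-3 \right)} = \left(\frac{1}{4} \left(-3\right) \left(21 + 4 \left(-3\right)\right)\right)^{4} = \left(\frac{1}{4} \left(-3\right) \left(21 - 12\right)\right)^{4} = \left(\frac{1}{4} \left(-3\right) 9\right)^{4} = \left(- \frac{27}{4}\right)^{4} = \frac{531441}{256}$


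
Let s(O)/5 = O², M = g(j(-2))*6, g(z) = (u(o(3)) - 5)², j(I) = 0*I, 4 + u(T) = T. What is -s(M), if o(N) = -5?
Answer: -6914880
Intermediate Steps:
u(T) = -4 + T
j(I) = 0
g(z) = 196 (g(z) = ((-4 - 5) - 5)² = (-9 - 5)² = (-14)² = 196)
M = 1176 (M = 196*6 = 1176)
s(O) = 5*O²
-s(M) = -5*1176² = -5*1382976 = -1*6914880 = -6914880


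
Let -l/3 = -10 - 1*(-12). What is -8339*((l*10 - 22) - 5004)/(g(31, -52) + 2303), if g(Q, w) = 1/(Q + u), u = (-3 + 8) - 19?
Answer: 360503309/19576 ≈ 18416.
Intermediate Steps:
l = -6 (l = -3*(-10 - 1*(-12)) = -3*(-10 + 12) = -3*2 = -6)
u = -14 (u = 5 - 19 = -14)
g(Q, w) = 1/(-14 + Q) (g(Q, w) = 1/(Q - 14) = 1/(-14 + Q))
-8339*((l*10 - 22) - 5004)/(g(31, -52) + 2303) = -8339*((-6*10 - 22) - 5004)/(1/(-14 + 31) + 2303) = -8339*((-60 - 22) - 5004)/(1/17 + 2303) = -8339*(-82 - 5004)/(1/17 + 2303) = -8339/((39152/17)/(-5086)) = -8339/((39152/17)*(-1/5086)) = -8339/(-19576/43231) = -8339*(-43231/19576) = 360503309/19576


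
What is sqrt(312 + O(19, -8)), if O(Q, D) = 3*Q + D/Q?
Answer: sqrt(133057)/19 ≈ 19.198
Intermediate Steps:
sqrt(312 + O(19, -8)) = sqrt(312 + (3*19 - 8/19)) = sqrt(312 + (57 - 8*1/19)) = sqrt(312 + (57 - 8/19)) = sqrt(312 + 1075/19) = sqrt(7003/19) = sqrt(133057)/19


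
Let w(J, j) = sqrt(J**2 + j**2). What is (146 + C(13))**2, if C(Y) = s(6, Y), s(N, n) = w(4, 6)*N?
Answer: 23188 + 3504*sqrt(13) ≈ 35822.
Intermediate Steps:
s(N, n) = 2*N*sqrt(13) (s(N, n) = sqrt(4**2 + 6**2)*N = sqrt(16 + 36)*N = sqrt(52)*N = (2*sqrt(13))*N = 2*N*sqrt(13))
C(Y) = 12*sqrt(13) (C(Y) = 2*6*sqrt(13) = 12*sqrt(13))
(146 + C(13))**2 = (146 + 12*sqrt(13))**2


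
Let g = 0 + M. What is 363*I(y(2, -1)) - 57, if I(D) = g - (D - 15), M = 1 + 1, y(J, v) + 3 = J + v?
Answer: 6840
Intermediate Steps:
y(J, v) = -3 + J + v (y(J, v) = -3 + (J + v) = -3 + J + v)
M = 2
g = 2 (g = 0 + 2 = 2)
I(D) = 17 - D (I(D) = 2 - (D - 15) = 2 - (-15 + D) = 2 + (15 - D) = 17 - D)
363*I(y(2, -1)) - 57 = 363*(17 - (-3 + 2 - 1)) - 57 = 363*(17 - 1*(-2)) - 57 = 363*(17 + 2) - 57 = 363*19 - 57 = 6897 - 57 = 6840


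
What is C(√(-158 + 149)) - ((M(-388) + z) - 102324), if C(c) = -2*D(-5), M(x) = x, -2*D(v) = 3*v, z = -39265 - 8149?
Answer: 150111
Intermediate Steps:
z = -47414
D(v) = -3*v/2
C(c) = -15 (C(c) = -(-3)*(-5) = -2*15/2 = -15)
C(√(-158 + 149)) - ((M(-388) + z) - 102324) = -15 - ((-388 - 47414) - 102324) = -15 - (-47802 - 102324) = -15 - 1*(-150126) = -15 + 150126 = 150111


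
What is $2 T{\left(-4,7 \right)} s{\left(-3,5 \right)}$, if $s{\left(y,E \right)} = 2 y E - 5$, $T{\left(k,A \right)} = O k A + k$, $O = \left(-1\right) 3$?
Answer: $-5600$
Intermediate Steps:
$O = -3$
$T{\left(k,A \right)} = k - 3 A k$ ($T{\left(k,A \right)} = - 3 k A + k = - 3 A k + k = k - 3 A k$)
$s{\left(y,E \right)} = -5 + 2 E y$ ($s{\left(y,E \right)} = 2 E y - 5 = -5 + 2 E y$)
$2 T{\left(-4,7 \right)} s{\left(-3,5 \right)} = 2 \left(- 4 \left(1 - 21\right)\right) \left(-5 + 2 \cdot 5 \left(-3\right)\right) = 2 \left(- 4 \left(1 - 21\right)\right) \left(-5 - 30\right) = 2 \left(\left(-4\right) \left(-20\right)\right) \left(-35\right) = 2 \cdot 80 \left(-35\right) = 160 \left(-35\right) = -5600$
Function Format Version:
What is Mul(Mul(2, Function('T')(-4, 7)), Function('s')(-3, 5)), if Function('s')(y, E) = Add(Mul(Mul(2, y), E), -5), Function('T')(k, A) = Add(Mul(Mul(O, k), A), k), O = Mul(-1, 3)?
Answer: -5600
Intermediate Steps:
O = -3
Function('T')(k, A) = Add(k, Mul(-3, A, k)) (Function('T')(k, A) = Add(Mul(Mul(-3, k), A), k) = Add(Mul(-3, A, k), k) = Add(k, Mul(-3, A, k)))
Function('s')(y, E) = Add(-5, Mul(2, E, y)) (Function('s')(y, E) = Add(Mul(2, E, y), -5) = Add(-5, Mul(2, E, y)))
Mul(Mul(2, Function('T')(-4, 7)), Function('s')(-3, 5)) = Mul(Mul(2, Mul(-4, Add(1, Mul(-3, 7)))), Add(-5, Mul(2, 5, -3))) = Mul(Mul(2, Mul(-4, Add(1, -21))), Add(-5, -30)) = Mul(Mul(2, Mul(-4, -20)), -35) = Mul(Mul(2, 80), -35) = Mul(160, -35) = -5600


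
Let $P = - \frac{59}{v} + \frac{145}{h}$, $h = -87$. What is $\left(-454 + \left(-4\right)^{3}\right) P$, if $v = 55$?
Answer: $\frac{234136}{165} \approx 1419.0$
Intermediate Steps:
$P = - \frac{452}{165}$ ($P = - \frac{59}{55} + \frac{145}{-87} = \left(-59\right) \frac{1}{55} + 145 \left(- \frac{1}{87}\right) = - \frac{59}{55} - \frac{5}{3} = - \frac{452}{165} \approx -2.7394$)
$\left(-454 + \left(-4\right)^{3}\right) P = \left(-454 + \left(-4\right)^{3}\right) \left(- \frac{452}{165}\right) = \left(-454 - 64\right) \left(- \frac{452}{165}\right) = \left(-518\right) \left(- \frac{452}{165}\right) = \frac{234136}{165}$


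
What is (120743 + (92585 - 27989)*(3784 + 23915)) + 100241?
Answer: 1789465588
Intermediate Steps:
(120743 + (92585 - 27989)*(3784 + 23915)) + 100241 = (120743 + 64596*27699) + 100241 = (120743 + 1789244604) + 100241 = 1789365347 + 100241 = 1789465588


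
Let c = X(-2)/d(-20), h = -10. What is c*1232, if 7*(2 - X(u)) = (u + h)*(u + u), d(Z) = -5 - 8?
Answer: 5984/13 ≈ 460.31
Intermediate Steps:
d(Z) = -13
X(u) = 2 - 2*u*(-10 + u)/7 (X(u) = 2 - (u - 10)*(u + u)/7 = 2 - (-10 + u)*2*u/7 = 2 - 2*u*(-10 + u)/7)
c = 34/91 (c = (2 - 2/7*(-2)² + (20/7)*(-2))/(-13) = (2 - 2/7*4 - 40/7)*(-1/13) = (2 - 8/7 - 40/7)*(-1/13) = -34/7*(-1/13) = 34/91 ≈ 0.37363)
c*1232 = (34/91)*1232 = 5984/13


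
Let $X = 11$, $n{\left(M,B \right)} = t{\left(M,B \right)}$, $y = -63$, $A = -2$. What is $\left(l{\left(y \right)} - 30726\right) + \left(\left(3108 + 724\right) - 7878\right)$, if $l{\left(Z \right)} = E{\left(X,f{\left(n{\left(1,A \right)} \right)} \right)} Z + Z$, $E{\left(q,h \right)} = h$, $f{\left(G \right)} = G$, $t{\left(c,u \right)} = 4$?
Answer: $-35087$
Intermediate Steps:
$n{\left(M,B \right)} = 4$
$l{\left(Z \right)} = 5 Z$ ($l{\left(Z \right)} = 4 Z + Z = 5 Z$)
$\left(l{\left(y \right)} - 30726\right) + \left(\left(3108 + 724\right) - 7878\right) = \left(5 \left(-63\right) - 30726\right) + \left(\left(3108 + 724\right) - 7878\right) = \left(-315 - 30726\right) + \left(3832 - 7878\right) = -31041 - 4046 = -35087$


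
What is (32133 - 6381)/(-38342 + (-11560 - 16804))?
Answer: -12876/33353 ≈ -0.38605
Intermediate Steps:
(32133 - 6381)/(-38342 + (-11560 - 16804)) = 25752/(-38342 - 28364) = 25752/(-66706) = 25752*(-1/66706) = -12876/33353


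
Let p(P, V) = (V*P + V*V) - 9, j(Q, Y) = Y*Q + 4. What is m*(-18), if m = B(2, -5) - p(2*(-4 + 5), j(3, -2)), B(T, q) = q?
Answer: -72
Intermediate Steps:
j(Q, Y) = 4 + Q*Y (j(Q, Y) = Q*Y + 4 = 4 + Q*Y)
p(P, V) = -9 + V² + P*V (p(P, V) = (P*V + V²) - 9 = (V² + P*V) - 9 = -9 + V² + P*V)
m = 4 (m = -5 - (-9 + (4 + 3*(-2))² + (2*(-4 + 5))*(4 + 3*(-2))) = -5 - (-9 + (4 - 6)² + (2*1)*(4 - 6)) = -5 - (-9 + (-2)² + 2*(-2)) = -5 - (-9 + 4 - 4) = -5 - 1*(-9) = -5 + 9 = 4)
m*(-18) = 4*(-18) = -72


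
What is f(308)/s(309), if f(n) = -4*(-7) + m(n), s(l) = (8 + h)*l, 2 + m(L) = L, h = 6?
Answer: 167/2163 ≈ 0.077208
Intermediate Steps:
m(L) = -2 + L
s(l) = 14*l (s(l) = (8 + 6)*l = 14*l)
f(n) = 26 + n (f(n) = -4*(-7) + (-2 + n) = 28 + (-2 + n) = 26 + n)
f(308)/s(309) = (26 + 308)/((14*309)) = 334/4326 = 334*(1/4326) = 167/2163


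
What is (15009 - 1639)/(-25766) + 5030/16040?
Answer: -4242591/20664332 ≈ -0.20531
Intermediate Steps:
(15009 - 1639)/(-25766) + 5030/16040 = 13370*(-1/25766) + 5030*(1/16040) = -6685/12883 + 503/1604 = -4242591/20664332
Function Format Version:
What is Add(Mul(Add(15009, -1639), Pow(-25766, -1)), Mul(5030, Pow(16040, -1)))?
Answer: Rational(-4242591, 20664332) ≈ -0.20531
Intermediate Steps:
Add(Mul(Add(15009, -1639), Pow(-25766, -1)), Mul(5030, Pow(16040, -1))) = Add(Mul(13370, Rational(-1, 25766)), Mul(5030, Rational(1, 16040))) = Add(Rational(-6685, 12883), Rational(503, 1604)) = Rational(-4242591, 20664332)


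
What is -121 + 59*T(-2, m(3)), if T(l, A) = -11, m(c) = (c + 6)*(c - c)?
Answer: -770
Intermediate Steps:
m(c) = 0 (m(c) = (6 + c)*0 = 0)
-121 + 59*T(-2, m(3)) = -121 + 59*(-11) = -121 - 649 = -770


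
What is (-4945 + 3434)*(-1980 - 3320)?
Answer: 8008300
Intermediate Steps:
(-4945 + 3434)*(-1980 - 3320) = -1511*(-5300) = 8008300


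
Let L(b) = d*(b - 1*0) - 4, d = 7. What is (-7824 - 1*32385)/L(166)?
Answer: -13403/386 ≈ -34.723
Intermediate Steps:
L(b) = -4 + 7*b (L(b) = 7*(b - 1*0) - 4 = 7*(b + 0) - 4 = 7*b - 4 = -4 + 7*b)
(-7824 - 1*32385)/L(166) = (-7824 - 1*32385)/(-4 + 7*166) = (-7824 - 32385)/(-4 + 1162) = -40209/1158 = -40209*1/1158 = -13403/386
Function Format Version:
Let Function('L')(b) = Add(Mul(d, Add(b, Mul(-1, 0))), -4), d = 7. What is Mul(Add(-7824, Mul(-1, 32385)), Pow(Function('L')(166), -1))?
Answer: Rational(-13403, 386) ≈ -34.723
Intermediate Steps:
Function('L')(b) = Add(-4, Mul(7, b)) (Function('L')(b) = Add(Mul(7, Add(b, Mul(-1, 0))), -4) = Add(Mul(7, Add(b, 0)), -4) = Add(Mul(7, b), -4) = Add(-4, Mul(7, b)))
Mul(Add(-7824, Mul(-1, 32385)), Pow(Function('L')(166), -1)) = Mul(Add(-7824, Mul(-1, 32385)), Pow(Add(-4, Mul(7, 166)), -1)) = Mul(Add(-7824, -32385), Pow(Add(-4, 1162), -1)) = Mul(-40209, Pow(1158, -1)) = Mul(-40209, Rational(1, 1158)) = Rational(-13403, 386)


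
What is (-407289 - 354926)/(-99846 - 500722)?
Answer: 762215/600568 ≈ 1.2692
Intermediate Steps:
(-407289 - 354926)/(-99846 - 500722) = -762215/(-600568) = -762215*(-1/600568) = 762215/600568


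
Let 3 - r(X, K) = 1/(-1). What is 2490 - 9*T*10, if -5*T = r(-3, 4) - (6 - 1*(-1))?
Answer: 2436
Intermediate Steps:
r(X, K) = 4 (r(X, K) = 3 - 1/(-1) = 3 - 1*(-1) = 3 + 1 = 4)
T = ⅗ (T = -(4 - (6 - 1*(-1)))/5 = -(4 - (6 + 1))/5 = -(4 - 1*7)/5 = -(4 - 7)/5 = -⅕*(-3) = ⅗ ≈ 0.60000)
2490 - 9*T*10 = 2490 - 9*(⅗)*10 = 2490 - 27*10/5 = 2490 - 1*54 = 2490 - 54 = 2436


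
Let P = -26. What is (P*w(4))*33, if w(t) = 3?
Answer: -2574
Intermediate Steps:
(P*w(4))*33 = -26*3*33 = -78*33 = -2574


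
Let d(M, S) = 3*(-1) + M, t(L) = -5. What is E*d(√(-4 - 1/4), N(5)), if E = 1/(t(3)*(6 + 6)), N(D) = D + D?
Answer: 1/20 - I*√17/120 ≈ 0.05 - 0.034359*I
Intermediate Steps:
N(D) = 2*D
d(M, S) = -3 + M
E = -1/60 (E = 1/(-5*(6 + 6)) = 1/(-5*12) = 1/(-60) = -1/60 ≈ -0.016667)
E*d(√(-4 - 1/4), N(5)) = -(-3 + √(-4 - 1/4))/60 = -(-3 + √(-4 - 1*¼))/60 = -(-3 + √(-4 - ¼))/60 = -(-3 + √(-17/4))/60 = -(-3 + I*√17/2)/60 = 1/20 - I*√17/120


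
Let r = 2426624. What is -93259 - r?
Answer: -2519883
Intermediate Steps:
-93259 - r = -93259 - 1*2426624 = -93259 - 2426624 = -2519883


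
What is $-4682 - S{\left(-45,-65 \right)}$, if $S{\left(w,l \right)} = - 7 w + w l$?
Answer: $-7922$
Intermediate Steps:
$S{\left(w,l \right)} = - 7 w + l w$
$-4682 - S{\left(-45,-65 \right)} = -4682 - - 45 \left(-7 - 65\right) = -4682 - \left(-45\right) \left(-72\right) = -4682 - 3240 = -7922$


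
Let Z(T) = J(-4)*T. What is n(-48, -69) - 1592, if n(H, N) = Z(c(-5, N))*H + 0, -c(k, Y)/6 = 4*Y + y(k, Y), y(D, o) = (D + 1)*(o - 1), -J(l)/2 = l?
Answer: 7624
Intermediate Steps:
J(l) = -2*l
y(D, o) = (1 + D)*(-1 + o)
c(k, Y) = 6 - 30*Y + 6*k - 6*Y*k (c(k, Y) = -6*(4*Y + (-1 + Y - k + k*Y)) = -6*(4*Y + (-1 + Y - k + Y*k)) = -6*(-1 - k + 5*Y + Y*k) = 6 - 30*Y + 6*k - 6*Y*k)
Z(T) = 8*T (Z(T) = (-2*(-4))*T = 8*T)
n(H, N) = -192*H (n(H, N) = (8*(6 - 30*N + 6*(-5) - 6*N*(-5)))*H + 0 = (8*(6 - 30*N - 30 + 30*N))*H + 0 = (8*(-24))*H + 0 = -192*H + 0 = -192*H)
n(-48, -69) - 1592 = -192*(-48) - 1592 = 9216 - 1592 = 7624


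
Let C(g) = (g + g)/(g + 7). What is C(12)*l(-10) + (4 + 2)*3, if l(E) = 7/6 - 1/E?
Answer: 98/5 ≈ 19.600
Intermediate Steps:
C(g) = 2*g/(7 + g) (C(g) = (2*g)/(7 + g) = 2*g/(7 + g))
l(E) = 7/6 - 1/E (l(E) = 7*(1/6) - 1/E = 7/6 - 1/E)
C(12)*l(-10) + (4 + 2)*3 = (2*12/(7 + 12))*(7/6 - 1/(-10)) + (4 + 2)*3 = (2*12/19)*(7/6 - 1*(-1/10)) + 6*3 = (2*12*(1/19))*(7/6 + 1/10) + 18 = (24/19)*(19/15) + 18 = 8/5 + 18 = 98/5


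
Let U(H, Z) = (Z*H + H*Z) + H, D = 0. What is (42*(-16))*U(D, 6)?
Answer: 0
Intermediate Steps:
U(H, Z) = H + 2*H*Z (U(H, Z) = (H*Z + H*Z) + H = 2*H*Z + H = H + 2*H*Z)
(42*(-16))*U(D, 6) = (42*(-16))*(0*(1 + 2*6)) = -0*(1 + 12) = -0*13 = -672*0 = 0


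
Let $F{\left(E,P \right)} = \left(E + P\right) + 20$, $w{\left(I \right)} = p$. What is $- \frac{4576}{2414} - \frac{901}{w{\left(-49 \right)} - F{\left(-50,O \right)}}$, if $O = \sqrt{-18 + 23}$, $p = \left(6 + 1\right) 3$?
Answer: $- \frac{61402505}{3133372} - \frac{901 \sqrt{5}}{2596} \approx -20.372$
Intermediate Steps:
$p = 21$ ($p = 7 \cdot 3 = 21$)
$w{\left(I \right)} = 21$
$O = \sqrt{5} \approx 2.2361$
$F{\left(E,P \right)} = 20 + E + P$
$- \frac{4576}{2414} - \frac{901}{w{\left(-49 \right)} - F{\left(-50,O \right)}} = - \frac{4576}{2414} - \frac{901}{21 - \left(20 - 50 + \sqrt{5}\right)} = \left(-4576\right) \frac{1}{2414} - \frac{901}{21 - \left(-30 + \sqrt{5}\right)} = - \frac{2288}{1207} - \frac{901}{21 + \left(30 - \sqrt{5}\right)} = - \frac{2288}{1207} - \frac{901}{51 - \sqrt{5}}$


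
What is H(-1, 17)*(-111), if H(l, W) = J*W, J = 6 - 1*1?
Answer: -9435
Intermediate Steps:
J = 5 (J = 6 - 1 = 5)
H(l, W) = 5*W
H(-1, 17)*(-111) = (5*17)*(-111) = 85*(-111) = -9435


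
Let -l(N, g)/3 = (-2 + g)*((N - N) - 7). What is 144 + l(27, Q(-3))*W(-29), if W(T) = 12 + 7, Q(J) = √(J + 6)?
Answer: -654 + 399*√3 ≈ 37.088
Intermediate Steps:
Q(J) = √(6 + J)
l(N, g) = -42 + 21*g (l(N, g) = -3*(-2 + g)*((N - N) - 7) = -3*(-2 + g)*(0 - 7) = -3*(-2 + g)*(-7) = -3*(14 - 7*g) = -42 + 21*g)
W(T) = 19
144 + l(27, Q(-3))*W(-29) = 144 + (-42 + 21*√(6 - 3))*19 = 144 + (-42 + 21*√3)*19 = 144 + (-798 + 399*√3) = -654 + 399*√3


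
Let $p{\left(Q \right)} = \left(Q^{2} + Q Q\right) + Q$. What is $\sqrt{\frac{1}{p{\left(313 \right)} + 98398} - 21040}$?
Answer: $\frac{i \sqrt{1826651418254391}}{294649} \approx 145.05 i$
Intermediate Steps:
$p{\left(Q \right)} = Q + 2 Q^{2}$ ($p{\left(Q \right)} = \left(Q^{2} + Q^{2}\right) + Q = 2 Q^{2} + Q = Q + 2 Q^{2}$)
$\sqrt{\frac{1}{p{\left(313 \right)} + 98398} - 21040} = \sqrt{\frac{1}{313 \left(1 + 2 \cdot 313\right) + 98398} - 21040} = \sqrt{\frac{1}{313 \left(1 + 626\right) + 98398} + \left(-171415 + 150375\right)} = \sqrt{\frac{1}{313 \cdot 627 + 98398} - 21040} = \sqrt{\frac{1}{196251 + 98398} - 21040} = \sqrt{\frac{1}{294649} - 21040} = \sqrt{- \frac{6199414959}{294649}} = \frac{i \sqrt{1826651418254391}}{294649}$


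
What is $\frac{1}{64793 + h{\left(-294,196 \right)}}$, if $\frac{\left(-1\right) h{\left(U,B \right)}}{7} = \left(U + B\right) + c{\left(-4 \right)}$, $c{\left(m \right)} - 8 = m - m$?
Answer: $\frac{1}{65423} \approx 1.5285 \cdot 10^{-5}$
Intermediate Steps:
$c{\left(m \right)} = 8$ ($c{\left(m \right)} = 8 + \left(m - m\right) = 8 + 0 = 8$)
$h{\left(U,B \right)} = -56 - 7 B - 7 U$ ($h{\left(U,B \right)} = - 7 \left(\left(U + B\right) + 8\right) = - 7 \left(\left(B + U\right) + 8\right) = - 7 \left(8 + B + U\right) = -56 - 7 B - 7 U$)
$\frac{1}{64793 + h{\left(-294,196 \right)}} = \frac{1}{64793 - -630} = \frac{1}{64793 + 630} = \frac{1}{65423}$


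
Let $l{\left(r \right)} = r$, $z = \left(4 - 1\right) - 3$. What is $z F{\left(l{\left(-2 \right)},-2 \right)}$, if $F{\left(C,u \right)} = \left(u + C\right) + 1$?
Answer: $0$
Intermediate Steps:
$z = 0$ ($z = 3 - 3 = 0$)
$F{\left(C,u \right)} = 1 + C + u$ ($F{\left(C,u \right)} = \left(C + u\right) + 1 = 1 + C + u$)
$z F{\left(l{\left(-2 \right)},-2 \right)} = 0 \left(1 - 2 - 2\right) = 0 \left(-3\right) = 0$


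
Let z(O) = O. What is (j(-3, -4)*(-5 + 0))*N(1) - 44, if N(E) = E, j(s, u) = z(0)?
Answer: -44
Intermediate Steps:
j(s, u) = 0
(j(-3, -4)*(-5 + 0))*N(1) - 44 = (0*(-5 + 0))*1 - 44 = (0*(-5))*1 - 44 = 0*1 - 44 = 0 - 44 = -44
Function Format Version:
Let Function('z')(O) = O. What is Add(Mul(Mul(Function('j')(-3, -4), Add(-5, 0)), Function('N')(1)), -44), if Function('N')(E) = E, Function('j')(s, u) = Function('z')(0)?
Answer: -44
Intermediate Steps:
Function('j')(s, u) = 0
Add(Mul(Mul(Function('j')(-3, -4), Add(-5, 0)), Function('N')(1)), -44) = Add(Mul(Mul(0, Add(-5, 0)), 1), -44) = Add(Mul(Mul(0, -5), 1), -44) = Add(Mul(0, 1), -44) = Add(0, -44) = -44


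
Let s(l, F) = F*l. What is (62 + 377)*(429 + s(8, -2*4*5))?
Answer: 47851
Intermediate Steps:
(62 + 377)*(429 + s(8, -2*4*5)) = (62 + 377)*(429 + (-2*4*5)*8) = 439*(429 - 8*5*8) = 439*(429 - 40*8) = 439*(429 - 320) = 439*109 = 47851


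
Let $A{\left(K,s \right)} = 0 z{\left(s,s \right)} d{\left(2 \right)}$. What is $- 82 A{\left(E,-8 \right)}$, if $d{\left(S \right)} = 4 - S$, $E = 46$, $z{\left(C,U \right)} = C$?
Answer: $0$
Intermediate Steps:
$A{\left(K,s \right)} = 0$ ($A{\left(K,s \right)} = 0 s \left(4 - 2\right) = 0 \left(4 - 2\right) = 0 \cdot 2 = 0$)
$- 82 A{\left(E,-8 \right)} = \left(-82\right) 0 = 0$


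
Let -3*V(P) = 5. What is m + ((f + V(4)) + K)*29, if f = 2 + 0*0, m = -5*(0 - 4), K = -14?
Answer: -1129/3 ≈ -376.33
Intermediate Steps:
V(P) = -5/3 (V(P) = -1/3*5 = -5/3)
m = 20 (m = -5*(-4) = 20)
f = 2 (f = 2 + 0 = 2)
m + ((f + V(4)) + K)*29 = 20 + ((2 - 5/3) - 14)*29 = 20 + (1/3 - 14)*29 = 20 - 41/3*29 = 20 - 1189/3 = -1129/3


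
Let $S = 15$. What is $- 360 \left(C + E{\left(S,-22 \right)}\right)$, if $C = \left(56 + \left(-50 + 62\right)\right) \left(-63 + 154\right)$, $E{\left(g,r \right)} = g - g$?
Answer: $-2227680$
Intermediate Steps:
$E{\left(g,r \right)} = 0$
$C = 6188$ ($C = \left(56 + 12\right) 91 = 68 \cdot 91 = 6188$)
$- 360 \left(C + E{\left(S,-22 \right)}\right) = - 360 \left(6188 + 0\right) = \left(-360\right) 6188 = -2227680$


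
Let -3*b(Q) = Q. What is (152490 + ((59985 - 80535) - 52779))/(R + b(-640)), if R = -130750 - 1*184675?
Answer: -237483/945635 ≈ -0.25114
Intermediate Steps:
b(Q) = -Q/3
R = -315425 (R = -130750 - 184675 = -315425)
(152490 + ((59985 - 80535) - 52779))/(R + b(-640)) = (152490 + ((59985 - 80535) - 52779))/(-315425 - ⅓*(-640)) = (152490 + (-20550 - 52779))/(-315425 + 640/3) = (152490 - 73329)/(-945635/3) = 79161*(-3/945635) = -237483/945635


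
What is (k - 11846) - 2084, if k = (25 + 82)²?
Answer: -2481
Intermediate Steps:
k = 11449 (k = 107² = 11449)
(k - 11846) - 2084 = (11449 - 11846) - 2084 = -397 - 2084 = -2481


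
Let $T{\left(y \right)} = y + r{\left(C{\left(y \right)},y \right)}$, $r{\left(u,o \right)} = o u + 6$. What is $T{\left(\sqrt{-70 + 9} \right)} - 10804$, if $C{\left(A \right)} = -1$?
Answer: $-10798$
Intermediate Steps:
$r{\left(u,o \right)} = 6 + o u$
$T{\left(y \right)} = 6$ ($T{\left(y \right)} = y + \left(6 + y \left(-1\right)\right) = y - \left(-6 + y\right) = 6$)
$T{\left(\sqrt{-70 + 9} \right)} - 10804 = 6 - 10804 = -10798$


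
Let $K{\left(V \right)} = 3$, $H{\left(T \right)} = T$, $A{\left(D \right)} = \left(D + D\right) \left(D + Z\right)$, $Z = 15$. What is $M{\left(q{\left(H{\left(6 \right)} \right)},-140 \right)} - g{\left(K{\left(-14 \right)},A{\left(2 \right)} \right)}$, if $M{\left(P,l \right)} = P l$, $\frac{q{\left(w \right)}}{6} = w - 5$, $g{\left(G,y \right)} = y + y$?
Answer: $-976$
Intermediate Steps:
$A{\left(D \right)} = 2 D \left(15 + D\right)$ ($A{\left(D \right)} = \left(D + D\right) \left(D + 15\right) = 2 D \left(15 + D\right)$)
$g{\left(G,y \right)} = 2 y$
$q{\left(w \right)} = -30 + 6 w$ ($q{\left(w \right)} = 6 \left(w - 5\right) = 6 \left(-5 + w\right) = -30 + 6 w$)
$M{\left(q{\left(H{\left(6 \right)} \right)},-140 \right)} - g{\left(K{\left(-14 \right)},A{\left(2 \right)} \right)} = \left(-30 + 6 \cdot 6\right) \left(-140\right) - 2 \cdot 2 \cdot 2 \left(15 + 2\right) = \left(-30 + 36\right) \left(-140\right) - 2 \cdot 2 \cdot 2 \cdot 17 = 6 \left(-140\right) - 2 \cdot 68 = -840 - 136 = -976$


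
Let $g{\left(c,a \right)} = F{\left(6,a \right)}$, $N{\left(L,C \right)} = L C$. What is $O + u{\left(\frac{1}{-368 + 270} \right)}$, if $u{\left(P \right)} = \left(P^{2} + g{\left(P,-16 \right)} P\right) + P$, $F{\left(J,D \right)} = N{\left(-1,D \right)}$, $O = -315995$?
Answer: $- \frac{3034817645}{9604} \approx -3.16 \cdot 10^{5}$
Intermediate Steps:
$N{\left(L,C \right)} = C L$
$F{\left(J,D \right)} = - D$ ($F{\left(J,D \right)} = D \left(-1\right) = - D$)
$g{\left(c,a \right)} = - a$
$u{\left(P \right)} = P^{2} + 17 P$ ($u{\left(P \right)} = \left(P^{2} + \left(-1\right) \left(-16\right) P\right) + P = \left(P^{2} + 16 P\right) + P = P^{2} + 17 P$)
$O + u{\left(\frac{1}{-368 + 270} \right)} = -315995 + \frac{17 + \frac{1}{-368 + 270}}{-368 + 270} = -315995 + \frac{17 + \frac{1}{-98}}{-98} = -315995 - \frac{17 - \frac{1}{98}}{98} = -315995 - \frac{1665}{9604} = - \frac{3034817645}{9604}$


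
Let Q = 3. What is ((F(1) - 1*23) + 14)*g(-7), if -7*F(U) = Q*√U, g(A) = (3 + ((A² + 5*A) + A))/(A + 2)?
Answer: 132/7 ≈ 18.857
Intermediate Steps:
g(A) = (3 + A² + 6*A)/(2 + A) (g(A) = (3 + (A² + 6*A))/(2 + A) = (3 + A² + 6*A)/(2 + A))
F(U) = -3*√U/7
((F(1) - 1*23) + 14)*g(-7) = ((-3*√1/7 - 1*23) + 14)*((3 + (-7)² + 6*(-7))/(2 - 7)) = ((-3/7*1 - 23) + 14)*((3 + 49 - 42)/(-5)) = ((-3/7 - 23) + 14)*(-⅕*10) = (-164/7 + 14)*(-2) = -66/7*(-2) = 132/7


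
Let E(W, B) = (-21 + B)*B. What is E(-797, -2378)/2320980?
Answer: 2852411/1160490 ≈ 2.4579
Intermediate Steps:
E(W, B) = B*(-21 + B)
E(-797, -2378)/2320980 = -2378*(-21 - 2378)/2320980 = -2378*(-2399)*(1/2320980) = 5704822*(1/2320980) = 2852411/1160490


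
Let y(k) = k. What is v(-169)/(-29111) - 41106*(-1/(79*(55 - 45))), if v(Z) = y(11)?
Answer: 598314038/11498845 ≈ 52.033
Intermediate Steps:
v(Z) = 11
v(-169)/(-29111) - 41106*(-1/(79*(55 - 45))) = 11/(-29111) - 41106*(-1/(79*(55 - 45))) = 11*(-1/29111) - 41106/(10*(-79)) = -11/29111 - 41106/(-790) = -11/29111 - 41106*(-1/790) = -11/29111 + 20553/395 = 598314038/11498845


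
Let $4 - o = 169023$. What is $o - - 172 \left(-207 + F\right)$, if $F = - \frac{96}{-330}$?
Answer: $- \frac{11251513}{55} \approx -2.0457 \cdot 10^{5}$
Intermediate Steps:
$o = -169019$ ($o = 4 - 169023 = -169019$)
$F = \frac{16}{55}$ ($F = \left(-96\right) \left(- \frac{1}{330}\right) = \frac{16}{55} \approx 0.29091$)
$o - - 172 \left(-207 + F\right) = -169019 - - 172 \left(-207 + \frac{16}{55}\right) = -169019 - \left(-172\right) \left(- \frac{11369}{55}\right) = -169019 - \frac{1955468}{55} = - \frac{11251513}{55}$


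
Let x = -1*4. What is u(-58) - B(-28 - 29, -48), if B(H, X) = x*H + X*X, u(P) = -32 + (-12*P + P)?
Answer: -1926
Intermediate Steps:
x = -4
u(P) = -32 - 11*P
B(H, X) = X² - 4*H (B(H, X) = -4*H + X*X = -4*H + X² = X² - 4*H)
u(-58) - B(-28 - 29, -48) = (-32 - 11*(-58)) - ((-48)² - 4*(-28 - 29)) = (-32 + 638) - (2304 - 4*(-57)) = 606 - (2304 + 228) = 606 - 1*2532 = 606 - 2532 = -1926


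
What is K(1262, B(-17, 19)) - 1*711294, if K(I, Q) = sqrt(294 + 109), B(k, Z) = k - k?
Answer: -711294 + sqrt(403) ≈ -7.1127e+5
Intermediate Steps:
B(k, Z) = 0
K(I, Q) = sqrt(403)
K(1262, B(-17, 19)) - 1*711294 = sqrt(403) - 1*711294 = sqrt(403) - 711294 = -711294 + sqrt(403)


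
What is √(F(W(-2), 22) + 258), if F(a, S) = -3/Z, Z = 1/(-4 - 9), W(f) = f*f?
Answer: 3*√33 ≈ 17.234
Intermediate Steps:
W(f) = f²
Z = -1/13 (Z = 1/(-13) = -1/13 ≈ -0.076923)
F(a, S) = 39 (F(a, S) = -3/(-1/13) = -3*(-13) = 39)
√(F(W(-2), 22) + 258) = √(39 + 258) = √297 = 3*√33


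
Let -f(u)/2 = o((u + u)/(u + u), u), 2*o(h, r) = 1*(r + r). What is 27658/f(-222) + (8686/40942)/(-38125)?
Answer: 10792937160229/173261426250 ≈ 62.293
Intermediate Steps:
o(h, r) = r (o(h, r) = (1*(r + r))/2 = (1*(2*r))/2 = (2*r)/2 = r)
f(u) = -2*u
27658/f(-222) + (8686/40942)/(-38125) = 27658/((-2*(-222))) + (8686/40942)/(-38125) = 27658/444 + (8686*(1/40942))*(-1/38125) = 27658*(1/444) + (4343/20471)*(-1/38125) = 13829/222 - 4343/780456875 = 10792937160229/173261426250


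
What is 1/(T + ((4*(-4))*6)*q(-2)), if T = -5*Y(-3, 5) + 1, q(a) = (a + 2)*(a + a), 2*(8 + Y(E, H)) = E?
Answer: 2/97 ≈ 0.020619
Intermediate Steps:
Y(E, H) = -8 + E/2
q(a) = 2*a*(2 + a) (q(a) = (2 + a)*(2*a) = 2*a*(2 + a))
T = 97/2 (T = -5*(-8 + (½)*(-3)) + 1 = -5*(-8 - 3/2) + 1 = -5*(-19/2) + 1 = 95/2 + 1 = 97/2 ≈ 48.500)
1/(T + ((4*(-4))*6)*q(-2)) = 1/(97/2 + ((4*(-4))*6)*(2*(-2)*(2 - 2))) = 1/(97/2 + (-16*6)*(2*(-2)*0)) = 1/(97/2 - 96*0) = 1/(97/2 + 0) = 1/(97/2) = 2/97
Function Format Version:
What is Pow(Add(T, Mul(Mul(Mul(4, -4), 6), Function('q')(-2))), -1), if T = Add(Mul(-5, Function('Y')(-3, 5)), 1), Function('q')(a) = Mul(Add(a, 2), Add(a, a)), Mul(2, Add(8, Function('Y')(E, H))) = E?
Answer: Rational(2, 97) ≈ 0.020619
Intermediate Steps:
Function('Y')(E, H) = Add(-8, Mul(Rational(1, 2), E))
Function('q')(a) = Mul(2, a, Add(2, a)) (Function('q')(a) = Mul(Add(2, a), Mul(2, a)) = Mul(2, a, Add(2, a)))
T = Rational(97, 2) (T = Add(Mul(-5, Add(-8, Mul(Rational(1, 2), -3))), 1) = Add(Mul(-5, Add(-8, Rational(-3, 2))), 1) = Add(Mul(-5, Rational(-19, 2)), 1) = Add(Rational(95, 2), 1) = Rational(97, 2) ≈ 48.500)
Pow(Add(T, Mul(Mul(Mul(4, -4), 6), Function('q')(-2))), -1) = Pow(Add(Rational(97, 2), Mul(Mul(Mul(4, -4), 6), Mul(2, -2, Add(2, -2)))), -1) = Pow(Add(Rational(97, 2), Mul(Mul(-16, 6), Mul(2, -2, 0))), -1) = Pow(Add(Rational(97, 2), Mul(-96, 0)), -1) = Pow(Add(Rational(97, 2), 0), -1) = Pow(Rational(97, 2), -1) = Rational(2, 97)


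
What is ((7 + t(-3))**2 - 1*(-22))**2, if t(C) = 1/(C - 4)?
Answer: 11437924/2401 ≈ 4763.8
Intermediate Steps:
t(C) = 1/(-4 + C)
((7 + t(-3))**2 - 1*(-22))**2 = ((7 + 1/(-4 - 3))**2 - 1*(-22))**2 = ((7 + 1/(-7))**2 + 22)**2 = ((7 - 1/7)**2 + 22)**2 = ((48/7)**2 + 22)**2 = (2304/49 + 22)**2 = (3382/49)**2 = 11437924/2401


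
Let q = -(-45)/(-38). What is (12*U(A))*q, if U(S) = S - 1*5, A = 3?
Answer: 540/19 ≈ 28.421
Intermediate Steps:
U(S) = -5 + S (U(S) = S - 5 = -5 + S)
q = -45/38 (q = -(-45)*(-1)/38 = -1*45/38 = -45/38 ≈ -1.1842)
(12*U(A))*q = (12*(-5 + 3))*(-45/38) = (12*(-2))*(-45/38) = -24*(-45/38) = 540/19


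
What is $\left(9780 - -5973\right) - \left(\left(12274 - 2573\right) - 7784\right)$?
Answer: $13836$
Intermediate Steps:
$\left(9780 - -5973\right) - \left(\left(12274 - 2573\right) - 7784\right) = \left(9780 + 5973\right) - \left(9701 - 7784\right) = 15753 - 1917 = 13836$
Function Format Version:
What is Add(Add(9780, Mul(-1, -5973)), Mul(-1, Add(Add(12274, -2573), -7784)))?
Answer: 13836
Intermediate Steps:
Add(Add(9780, Mul(-1, -5973)), Mul(-1, Add(Add(12274, -2573), -7784))) = Add(Add(9780, 5973), Mul(-1, Add(9701, -7784))) = Add(15753, Mul(-1, 1917)) = Add(15753, -1917) = 13836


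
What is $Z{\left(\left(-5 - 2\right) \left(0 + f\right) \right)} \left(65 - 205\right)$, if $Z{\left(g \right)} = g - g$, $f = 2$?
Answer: $0$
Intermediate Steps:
$Z{\left(g \right)} = 0$
$Z{\left(\left(-5 - 2\right) \left(0 + f\right) \right)} \left(65 - 205\right) = 0 \left(65 - 205\right) = 0 \left(-140\right) = 0$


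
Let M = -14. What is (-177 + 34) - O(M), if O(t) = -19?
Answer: -124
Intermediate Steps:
(-177 + 34) - O(M) = (-177 + 34) - 1*(-19) = -143 + 19 = -124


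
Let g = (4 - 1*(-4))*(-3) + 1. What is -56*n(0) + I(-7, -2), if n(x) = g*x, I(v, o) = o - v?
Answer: 5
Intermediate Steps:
g = -23 (g = (4 + 4)*(-3) + 1 = 8*(-3) + 1 = -24 + 1 = -23)
n(x) = -23*x
-56*n(0) + I(-7, -2) = -(-1288)*0 + (-2 - 1*(-7)) = -56*0 + (-2 + 7) = 0 + 5 = 5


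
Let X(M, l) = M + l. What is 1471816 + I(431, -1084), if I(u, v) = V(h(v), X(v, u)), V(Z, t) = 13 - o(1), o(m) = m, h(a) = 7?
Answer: 1471828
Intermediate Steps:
V(Z, t) = 12 (V(Z, t) = 13 - 1*1 = 13 - 1 = 12)
I(u, v) = 12
1471816 + I(431, -1084) = 1471816 + 12 = 1471828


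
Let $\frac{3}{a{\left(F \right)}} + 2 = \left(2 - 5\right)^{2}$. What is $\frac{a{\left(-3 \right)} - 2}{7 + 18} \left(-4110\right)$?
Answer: $\frac{9042}{35} \approx 258.34$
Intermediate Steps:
$a{\left(F \right)} = \frac{3}{7}$ ($a{\left(F \right)} = \frac{3}{-2 + \left(2 - 5\right)^{2}} = \frac{3}{-2 + \left(-3\right)^{2}} = \frac{3}{-2 + 9} = \frac{3}{7}$)
$\frac{a{\left(-3 \right)} - 2}{7 + 18} \left(-4110\right) = \frac{\frac{3}{7} - 2}{7 + 18} \left(-4110\right) = - \frac{11}{7 \cdot 25} \left(-4110\right) = \left(- \frac{11}{7}\right) \frac{1}{25} \left(-4110\right) = \left(- \frac{11}{175}\right) \left(-4110\right) = \frac{9042}{35}$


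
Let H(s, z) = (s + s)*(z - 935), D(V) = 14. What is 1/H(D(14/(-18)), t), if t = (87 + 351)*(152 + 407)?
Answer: 1/6829396 ≈ 1.4643e-7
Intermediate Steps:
t = 244842 (t = 438*559 = 244842)
H(s, z) = 2*s*(-935 + z) (H(s, z) = (2*s)*(-935 + z) = 2*s*(-935 + z))
1/H(D(14/(-18)), t) = 1/(2*14*(-935 + 244842)) = 1/(2*14*243907) = 1/6829396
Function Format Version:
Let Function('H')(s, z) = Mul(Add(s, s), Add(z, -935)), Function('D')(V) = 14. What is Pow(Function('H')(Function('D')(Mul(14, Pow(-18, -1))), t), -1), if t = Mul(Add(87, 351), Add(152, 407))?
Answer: Rational(1, 6829396) ≈ 1.4643e-7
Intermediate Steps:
t = 244842 (t = Mul(438, 559) = 244842)
Function('H')(s, z) = Mul(2, s, Add(-935, z)) (Function('H')(s, z) = Mul(Mul(2, s), Add(-935, z)) = Mul(2, s, Add(-935, z)))
Pow(Function('H')(Function('D')(Mul(14, Pow(-18, -1))), t), -1) = Pow(Mul(2, 14, Add(-935, 244842)), -1) = Pow(Mul(2, 14, 243907), -1) = Pow(6829396, -1) = Rational(1, 6829396)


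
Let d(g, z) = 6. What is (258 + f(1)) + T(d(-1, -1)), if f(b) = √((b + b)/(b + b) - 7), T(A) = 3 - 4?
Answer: 257 + I*√6 ≈ 257.0 + 2.4495*I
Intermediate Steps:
T(A) = -1
f(b) = I*√6 (f(b) = √((2*b)/((2*b)) - 7) = √((2*b)*(1/(2*b)) - 7) = √(1 - 7) = √(-6) = I*√6)
(258 + f(1)) + T(d(-1, -1)) = (258 + I*√6) - 1 = 257 + I*√6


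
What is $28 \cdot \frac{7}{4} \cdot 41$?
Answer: $2009$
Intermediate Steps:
$28 \cdot \frac{7}{4} \cdot 41 = 49 \cdot 41 = 2009$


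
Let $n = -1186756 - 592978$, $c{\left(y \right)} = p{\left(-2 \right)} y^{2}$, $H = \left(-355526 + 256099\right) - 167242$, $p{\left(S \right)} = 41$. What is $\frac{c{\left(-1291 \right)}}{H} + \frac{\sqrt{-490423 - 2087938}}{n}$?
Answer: $- \frac{68333921}{266669} - \frac{i \sqrt{2578361}}{1779734} \approx -256.25 - 0.00090223 i$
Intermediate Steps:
$H = -266669$ ($H = -99427 - 167242 = -266669$)
$c{\left(y \right)} = 41 y^{2}$
$n = -1779734$ ($n = -1186756 - 592978 = -1779734$)
$\frac{c{\left(-1291 \right)}}{H} + \frac{\sqrt{-490423 - 2087938}}{n} = \frac{41 \left(-1291\right)^{2}}{-266669} + \frac{\sqrt{-490423 - 2087938}}{-1779734} = 41 \cdot 1666681 \left(- \frac{1}{266669}\right) + \sqrt{-2578361} \left(- \frac{1}{1779734}\right) = 68333921 \left(- \frac{1}{266669}\right) + i \sqrt{2578361} \left(- \frac{1}{1779734}\right) = - \frac{68333921}{266669} - \frac{i \sqrt{2578361}}{1779734}$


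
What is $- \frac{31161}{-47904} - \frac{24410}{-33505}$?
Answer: $\frac{147559063}{107001568} \approx 1.379$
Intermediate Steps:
$- \frac{31161}{-47904} - \frac{24410}{-33505} = \left(-31161\right) \left(- \frac{1}{47904}\right) - - \frac{4882}{6701} = \frac{10387}{15968} + \frac{4882}{6701} = \frac{147559063}{107001568}$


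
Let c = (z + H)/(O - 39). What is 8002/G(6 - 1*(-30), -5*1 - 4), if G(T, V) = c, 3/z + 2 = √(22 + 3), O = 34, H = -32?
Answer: 40010/31 ≈ 1290.6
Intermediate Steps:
z = 1 (z = 3/(-2 + √(22 + 3)) = 3/(-2 + √25) = 3/(-2 + 5) = 3/3 = 3*(⅓) = 1)
c = 31/5 (c = (1 - 32)/(34 - 39) = -31/(-5) = -31*(-⅕) = 31/5 ≈ 6.2000)
G(T, V) = 31/5
8002/G(6 - 1*(-30), -5*1 - 4) = 8002/(31/5) = 8002*(5/31) = 40010/31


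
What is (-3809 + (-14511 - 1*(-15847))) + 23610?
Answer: 21137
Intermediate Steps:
(-3809 + (-14511 - 1*(-15847))) + 23610 = (-3809 + (-14511 + 15847)) + 23610 = (-3809 + 1336) + 23610 = -2473 + 23610 = 21137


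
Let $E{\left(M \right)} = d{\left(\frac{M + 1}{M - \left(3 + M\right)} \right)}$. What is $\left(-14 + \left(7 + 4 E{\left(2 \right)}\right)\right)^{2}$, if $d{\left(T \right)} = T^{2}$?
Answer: $9$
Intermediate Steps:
$E{\left(M \right)} = \left(- \frac{1}{3} - \frac{M}{3}\right)^{2}$ ($E{\left(M \right)} = \left(\frac{M + 1}{M - \left(3 + M\right)}\right)^{2} = \left(\frac{1 + M}{-3}\right)^{2} = \left(\left(1 + M\right) \left(- \frac{1}{3}\right)\right)^{2} = \left(- \frac{1}{3} - \frac{M}{3}\right)^{2}$)
$\left(-14 + \left(7 + 4 E{\left(2 \right)}\right)\right)^{2} = \left(-14 + \left(7 + 4 \frac{\left(1 + 2\right)^{2}}{9}\right)\right)^{2} = \left(-14 + \left(7 + 4 \frac{3^{2}}{9}\right)\right)^{2} = \left(-14 + \left(7 + 4 \cdot \frac{1}{9} \cdot 9\right)\right)^{2} = \left(-14 + \left(7 + 4 \cdot 1\right)\right)^{2} = \left(-14 + \left(7 + 4\right)\right)^{2} = \left(-14 + 11\right)^{2} = \left(-3\right)^{2} = 9$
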